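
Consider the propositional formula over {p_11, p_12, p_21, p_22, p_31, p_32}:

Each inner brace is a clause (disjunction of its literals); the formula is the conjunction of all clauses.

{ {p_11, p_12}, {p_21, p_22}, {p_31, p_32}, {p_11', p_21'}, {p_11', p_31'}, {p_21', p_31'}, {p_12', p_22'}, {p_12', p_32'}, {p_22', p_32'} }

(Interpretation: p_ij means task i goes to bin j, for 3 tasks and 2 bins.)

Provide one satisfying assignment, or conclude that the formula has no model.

Branch on p_11: set p_11 = 1.
From the singleton clause (p_21'), p_21 = 0.
From the singleton clause (p_22), p_22 = 1.
From the singleton clause (p_31'), p_31 = 0.
From the singleton clause (p_32), p_32 = 1.
But (p_32') is also a unit clause — contradiction.
So p_11 must be the other value — set p_11 = 0.
From the singleton clause (p_12), p_12 = 1.
From the singleton clause (p_22'), p_22 = 0.
From the singleton clause (p_21), p_21 = 1.
From the singleton clause (p_31'), p_31 = 0.
From the singleton clause (p_32), p_32 = 1.
But (p_32') is also a unit clause — contradiction.
Either choice for p_11 ends in contradiction.

UNSATISFIABLE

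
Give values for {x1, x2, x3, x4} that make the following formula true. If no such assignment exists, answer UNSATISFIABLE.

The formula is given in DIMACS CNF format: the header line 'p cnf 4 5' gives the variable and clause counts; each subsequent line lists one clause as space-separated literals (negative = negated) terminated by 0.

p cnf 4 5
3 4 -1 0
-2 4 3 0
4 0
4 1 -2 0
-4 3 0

x1: True,  x2: False,  x3: True,  x4: True

The clause (x4) is unit, so x4 = True.
The clause (x3) is unit, so x3 = True.
All clauses hold; x1, x2 can take either value.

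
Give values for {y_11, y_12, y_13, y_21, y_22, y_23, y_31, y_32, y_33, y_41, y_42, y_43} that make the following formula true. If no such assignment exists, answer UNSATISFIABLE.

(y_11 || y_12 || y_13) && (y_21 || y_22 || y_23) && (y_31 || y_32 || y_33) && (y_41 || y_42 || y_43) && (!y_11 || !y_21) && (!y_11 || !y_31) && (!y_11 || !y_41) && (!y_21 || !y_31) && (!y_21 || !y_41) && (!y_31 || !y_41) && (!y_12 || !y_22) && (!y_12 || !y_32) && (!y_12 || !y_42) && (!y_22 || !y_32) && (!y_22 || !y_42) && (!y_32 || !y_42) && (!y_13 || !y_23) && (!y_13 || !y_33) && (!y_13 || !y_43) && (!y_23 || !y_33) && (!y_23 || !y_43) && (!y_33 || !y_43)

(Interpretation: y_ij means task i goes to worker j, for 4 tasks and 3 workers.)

Suppose y_11 = false.
Suppose y_12 = true.
Unit clause (!y_22) forces y_22 = false.
Unit clause (!y_32) forces y_32 = false.
Unit clause (!y_42) forces y_42 = false.
Suppose y_21 = true.
Unit clause (!y_31) forces y_31 = false.
Unit clause (y_33) forces y_33 = true.
Unit clause (!y_41) forces y_41 = false.
Unit clause (y_43) forces y_43 = true.
Now (!y_43) is unsatisfied and unit — conflict.
That branch fails; take y_21 = false instead.
Unit clause (y_23) forces y_23 = true.
Unit clause (!y_13) forces y_13 = false.
Unit clause (!y_33) forces y_33 = false.
Unit clause (y_31) forces y_31 = true.
Unit clause (!y_41) forces y_41 = false.
Unit clause (y_43) forces y_43 = true.
Now (!y_43) is unsatisfied and unit — conflict.
Both values of y_21 lead to a conflict.
That branch fails; take y_12 = false instead.
Unit clause (y_13) forces y_13 = true.
Unit clause (!y_23) forces y_23 = false.
Unit clause (!y_33) forces y_33 = false.
Unit clause (!y_43) forces y_43 = false.
Suppose y_21 = true.
Unit clause (!y_31) forces y_31 = false.
Unit clause (y_32) forces y_32 = true.
Unit clause (!y_41) forces y_41 = false.
Unit clause (y_42) forces y_42 = true.
Now (!y_42) is unsatisfied and unit — conflict.
That branch fails; take y_21 = false instead.
Unit clause (y_22) forces y_22 = true.
Unit clause (!y_32) forces y_32 = false.
Unit clause (y_31) forces y_31 = true.
Unit clause (!y_41) forces y_41 = false.
Unit clause (y_42) forces y_42 = true.
Now (!y_42) is unsatisfied and unit — conflict.
Both values of y_21 lead to a conflict.
Both values of y_12 lead to a conflict.
That branch fails; take y_11 = true instead.
Unit clause (!y_21) forces y_21 = false.
Unit clause (!y_31) forces y_31 = false.
Unit clause (!y_41) forces y_41 = false.
Suppose y_22 = true.
Unit clause (!y_12) forces y_12 = false.
Unit clause (!y_32) forces y_32 = false.
Unit clause (y_33) forces y_33 = true.
Unit clause (!y_42) forces y_42 = false.
Unit clause (y_43) forces y_43 = true.
Now (!y_43) is unsatisfied and unit — conflict.
That branch fails; take y_22 = false instead.
Unit clause (y_23) forces y_23 = true.
Unit clause (!y_13) forces y_13 = false.
Unit clause (!y_33) forces y_33 = false.
Unit clause (y_32) forces y_32 = true.
Unit clause (!y_12) forces y_12 = false.
Unit clause (!y_42) forces y_42 = false.
Unit clause (y_43) forces y_43 = true.
Now (!y_43) is unsatisfied and unit — conflict.
Both values of y_22 lead to a conflict.
Both values of y_11 lead to a conflict.

UNSATISFIABLE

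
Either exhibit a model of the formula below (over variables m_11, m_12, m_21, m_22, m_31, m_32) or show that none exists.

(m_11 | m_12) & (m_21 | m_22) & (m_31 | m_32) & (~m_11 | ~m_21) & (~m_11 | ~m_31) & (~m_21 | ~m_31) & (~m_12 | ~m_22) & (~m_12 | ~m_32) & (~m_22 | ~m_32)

UNSATISFIABLE

Case m_11 = 1:
The clause (~m_21) is unit, so m_21 = 0.
The clause (m_22) is unit, so m_22 = 1.
The clause (~m_31) is unit, so m_31 = 0.
The clause (m_32) is unit, so m_32 = 1.
But (~m_32) is also a unit clause — contradiction.
Backtrack on m_11: now try m_11 = 0.
The clause (m_12) is unit, so m_12 = 1.
The clause (~m_22) is unit, so m_22 = 0.
The clause (m_21) is unit, so m_21 = 1.
The clause (~m_31) is unit, so m_31 = 0.
The clause (m_32) is unit, so m_32 = 1.
But (~m_32) is also a unit clause — contradiction.
Either choice for m_11 ends in contradiction.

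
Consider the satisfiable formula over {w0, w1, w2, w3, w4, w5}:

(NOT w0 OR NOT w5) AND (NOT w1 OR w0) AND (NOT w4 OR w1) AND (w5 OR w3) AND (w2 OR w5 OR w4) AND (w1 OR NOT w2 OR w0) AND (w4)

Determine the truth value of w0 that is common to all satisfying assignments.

True

Suppose w0 = false.
(NOT w1) alone gives w1 = false.
(NOT w4) alone gives w4 = false.
Now (w4) is unsatisfied and unit — conflict.
So every satisfying assignment has w0 = True.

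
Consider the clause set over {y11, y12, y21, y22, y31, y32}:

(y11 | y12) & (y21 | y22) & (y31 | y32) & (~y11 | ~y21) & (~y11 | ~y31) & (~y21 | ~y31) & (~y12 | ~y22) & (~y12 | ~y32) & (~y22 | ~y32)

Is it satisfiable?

Try y11 = 1.
(~y21) alone gives y21 = 0.
(y22) alone gives y22 = 1.
(~y31) alone gives y31 = 0.
(y32) alone gives y32 = 1.
But (~y32) is also a unit clause — contradiction.
So y11 must be the other value — set y11 = 0.
(y12) alone gives y12 = 1.
(~y22) alone gives y22 = 0.
(y21) alone gives y21 = 1.
(~y31) alone gives y31 = 0.
(y32) alone gives y32 = 1.
But (~y32) is also a unit clause — contradiction.
Both values of y11 lead to a conflict.
No assignment satisfies every clause.

No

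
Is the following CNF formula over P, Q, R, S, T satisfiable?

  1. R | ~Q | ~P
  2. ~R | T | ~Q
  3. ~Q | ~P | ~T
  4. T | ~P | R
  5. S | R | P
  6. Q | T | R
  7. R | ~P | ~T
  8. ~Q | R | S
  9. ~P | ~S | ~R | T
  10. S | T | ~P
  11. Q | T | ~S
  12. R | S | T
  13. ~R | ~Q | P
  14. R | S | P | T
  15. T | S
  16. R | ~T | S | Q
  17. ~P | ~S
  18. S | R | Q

Suppose T = 0.
(S) alone gives S = 1.
(Q) alone gives Q = 1.
(~R) alone gives R = 0.
(~P) alone gives P = 0.
All clauses are satisfied.
A satisfying assignment: P: 0,  Q: 1,  R: 0,  S: 1,  T: 0.

Satisfiable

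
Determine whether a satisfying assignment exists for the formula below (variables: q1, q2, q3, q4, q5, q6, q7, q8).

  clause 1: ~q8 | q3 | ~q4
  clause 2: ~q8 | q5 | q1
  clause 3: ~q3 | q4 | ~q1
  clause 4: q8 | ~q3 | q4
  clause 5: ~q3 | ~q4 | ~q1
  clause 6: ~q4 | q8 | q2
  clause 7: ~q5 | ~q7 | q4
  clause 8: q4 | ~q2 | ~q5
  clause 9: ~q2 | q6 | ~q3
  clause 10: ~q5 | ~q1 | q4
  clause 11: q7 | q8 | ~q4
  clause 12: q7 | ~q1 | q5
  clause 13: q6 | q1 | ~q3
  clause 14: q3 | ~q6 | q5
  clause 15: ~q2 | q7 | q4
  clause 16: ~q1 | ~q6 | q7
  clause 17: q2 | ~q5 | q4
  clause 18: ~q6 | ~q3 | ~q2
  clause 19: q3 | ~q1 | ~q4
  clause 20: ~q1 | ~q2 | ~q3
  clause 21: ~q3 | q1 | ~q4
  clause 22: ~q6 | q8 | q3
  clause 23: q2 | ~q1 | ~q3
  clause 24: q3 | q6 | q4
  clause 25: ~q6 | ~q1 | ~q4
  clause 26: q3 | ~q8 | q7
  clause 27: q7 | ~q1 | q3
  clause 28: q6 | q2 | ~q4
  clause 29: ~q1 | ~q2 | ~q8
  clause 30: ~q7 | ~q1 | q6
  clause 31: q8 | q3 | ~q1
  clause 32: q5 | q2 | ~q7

Branch on q8: set q8 = 0.
Branch on q3: set q3 = 0.
The clause (~q6) is unit, so q6 = 0.
The clause (q4) is unit, so q4 = 1.
The clause (q2) is unit, so q2 = 1.
The clause (q7) is unit, so q7 = 1.
The clause (~q1) is unit, so q1 = 0.
Every clause is now satisfied; q5 is unconstrained.
A satisfying assignment: q1 ↦ 0, q2 ↦ 1, q3 ↦ 0, q4 ↦ 1, q5 ↦ 0, q6 ↦ 0, q7 ↦ 1, q8 ↦ 0.

Yes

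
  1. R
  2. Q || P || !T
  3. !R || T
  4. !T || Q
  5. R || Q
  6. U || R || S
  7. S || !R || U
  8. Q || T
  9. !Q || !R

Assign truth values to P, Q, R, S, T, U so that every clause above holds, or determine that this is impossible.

UNSATISFIABLE

(R) alone gives R = true.
(T) alone gives T = true.
(Q) alone gives Q = true.
That conflicts with the unit clause (!Q).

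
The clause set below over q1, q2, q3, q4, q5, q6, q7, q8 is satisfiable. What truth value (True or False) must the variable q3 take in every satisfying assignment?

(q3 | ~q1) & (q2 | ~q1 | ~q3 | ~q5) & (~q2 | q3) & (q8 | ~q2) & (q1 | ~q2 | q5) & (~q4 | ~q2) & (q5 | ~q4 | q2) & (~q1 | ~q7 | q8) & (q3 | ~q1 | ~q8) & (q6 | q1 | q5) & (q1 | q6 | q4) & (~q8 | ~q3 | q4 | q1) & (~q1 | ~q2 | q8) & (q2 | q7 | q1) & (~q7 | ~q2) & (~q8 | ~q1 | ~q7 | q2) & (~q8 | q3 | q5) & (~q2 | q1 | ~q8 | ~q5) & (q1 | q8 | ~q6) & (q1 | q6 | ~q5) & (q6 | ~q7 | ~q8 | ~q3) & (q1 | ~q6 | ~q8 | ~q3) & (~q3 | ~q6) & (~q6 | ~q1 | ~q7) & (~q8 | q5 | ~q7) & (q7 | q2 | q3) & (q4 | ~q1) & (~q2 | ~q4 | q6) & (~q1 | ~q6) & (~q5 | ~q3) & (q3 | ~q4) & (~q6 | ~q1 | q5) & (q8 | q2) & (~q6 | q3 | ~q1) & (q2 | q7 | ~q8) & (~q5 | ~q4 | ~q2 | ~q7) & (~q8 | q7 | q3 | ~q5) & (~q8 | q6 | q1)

False

Suppose q3 = 1.
(~q6) alone gives q6 = 0.
(~q5) alone gives q5 = 0.
(q1) alone gives q1 = 1.
(q4) alone gives q4 = 1.
(~q2) alone gives q2 = 0.
Now (q2) is unsatisfied and unit — conflict.
So every satisfying assignment has q3 = False.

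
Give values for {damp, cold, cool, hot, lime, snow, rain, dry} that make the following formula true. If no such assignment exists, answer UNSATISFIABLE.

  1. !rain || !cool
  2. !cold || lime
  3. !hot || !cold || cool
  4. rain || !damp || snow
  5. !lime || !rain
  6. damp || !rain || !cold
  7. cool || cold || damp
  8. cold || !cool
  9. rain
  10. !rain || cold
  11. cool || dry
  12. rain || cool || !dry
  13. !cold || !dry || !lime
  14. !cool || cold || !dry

The clause (rain) is unit, so rain = true.
The clause (!cool) is unit, so cool = false.
The clause (!lime) is unit, so lime = false.
The clause (!cold) is unit, so cold = false.
But (cold) is also a unit clause — contradiction.

UNSATISFIABLE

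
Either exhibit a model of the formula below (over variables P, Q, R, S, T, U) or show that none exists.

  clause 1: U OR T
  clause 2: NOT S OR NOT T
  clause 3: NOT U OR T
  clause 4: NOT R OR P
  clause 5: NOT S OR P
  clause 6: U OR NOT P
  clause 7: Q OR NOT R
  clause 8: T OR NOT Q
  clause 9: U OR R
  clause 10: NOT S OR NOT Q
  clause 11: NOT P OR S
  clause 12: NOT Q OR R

P ↦ false, Q ↦ false, R ↦ false, S ↦ false, T ↦ true, U ↦ true

Case U = true:
Unit clause (T) forces T = true.
Unit clause (NOT S) forces S = false.
Unit clause (NOT P) forces P = false.
Unit clause (NOT R) forces R = false.
Unit clause (NOT Q) forces Q = false.
All clauses are satisfied.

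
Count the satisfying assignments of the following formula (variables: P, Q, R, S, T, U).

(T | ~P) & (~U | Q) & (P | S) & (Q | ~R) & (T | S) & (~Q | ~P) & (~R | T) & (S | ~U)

10

There are 2^6 = 64 truth assignments over (P, Q, R, S, T, U).
Split on U. With U = 1, the clauses containing U are satisfied and ~U drops from the rest; 3 of the 2^5 = 32 assignments to the other variables satisfy what remains.
With U = 0, by the same count on the reduced clause set, 7 assignments work.
Total: 3 + 7 = 10.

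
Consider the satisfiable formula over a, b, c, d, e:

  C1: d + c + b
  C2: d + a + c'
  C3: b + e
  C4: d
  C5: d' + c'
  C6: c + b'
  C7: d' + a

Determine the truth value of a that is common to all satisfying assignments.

Suppose a = 0.
From the singleton clause (d), d = 1.
Now (d') is unsatisfied and unit — conflict.
So every satisfying assignment has a = True.

True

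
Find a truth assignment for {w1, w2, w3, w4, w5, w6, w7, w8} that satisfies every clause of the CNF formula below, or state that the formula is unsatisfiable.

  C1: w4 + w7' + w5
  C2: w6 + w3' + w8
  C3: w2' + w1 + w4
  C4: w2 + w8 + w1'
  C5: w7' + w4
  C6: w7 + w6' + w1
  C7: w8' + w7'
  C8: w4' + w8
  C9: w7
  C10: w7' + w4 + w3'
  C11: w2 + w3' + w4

(w7) alone gives w7 = 1.
(w4) alone gives w4 = 1.
(w8') alone gives w8 = 0.
That conflicts with the unit clause (w8).

UNSATISFIABLE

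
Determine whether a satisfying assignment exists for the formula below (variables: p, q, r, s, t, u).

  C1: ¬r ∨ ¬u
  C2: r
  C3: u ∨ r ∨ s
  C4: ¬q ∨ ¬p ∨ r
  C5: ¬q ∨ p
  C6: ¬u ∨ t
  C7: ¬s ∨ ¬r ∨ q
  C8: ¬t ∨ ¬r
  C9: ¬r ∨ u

From the singleton clause (r), r = True.
From the singleton clause (¬u), u = False.
But (u) is also a unit clause — contradiction.
No assignment satisfies every clause.

No, unsatisfiable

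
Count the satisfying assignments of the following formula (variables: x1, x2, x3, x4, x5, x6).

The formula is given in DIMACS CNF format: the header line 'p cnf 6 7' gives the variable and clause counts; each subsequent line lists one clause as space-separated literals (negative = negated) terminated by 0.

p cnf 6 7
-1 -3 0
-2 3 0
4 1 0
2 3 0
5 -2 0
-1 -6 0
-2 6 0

There are 2^6 = 64 truth assignments over (x1, x2, x3, x4, x5, x6).
Split on x5. With x5 = True, the clauses containing x5 are satisfied and ¬x5 drops from the rest; 3 of the 2^5 = 32 assignments to the other variables satisfy what remains.
With x5 = False, by the same count on the reduced clause set, 2 assignments work.
(One model: x1=F, x2=F, x3=T, x4=T, x5=F, x6=F.)
Total: 3 + 2 = 5.

5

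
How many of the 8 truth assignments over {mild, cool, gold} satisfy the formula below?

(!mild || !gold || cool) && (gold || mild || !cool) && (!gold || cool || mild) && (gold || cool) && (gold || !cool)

There are 2^3 = 8 truth assignments over (mild, cool, gold).
Check each against the 5 clauses (columns in the order mild, cool, gold):
  F F F  ✗ fails (gold || cool)
  F F T  ✗ fails (!gold || cool || mild)
  F T F  ✗ fails (gold || mild || !cool)
  F T T  ✓ satisfies all
  T F F  ✗ fails (gold || cool)
  T F T  ✗ fails (!mild || !gold || cool)
  T T F  ✗ fails (gold || !cool)
  T T T  ✓ satisfies all
2 of the 8 rows are models.

2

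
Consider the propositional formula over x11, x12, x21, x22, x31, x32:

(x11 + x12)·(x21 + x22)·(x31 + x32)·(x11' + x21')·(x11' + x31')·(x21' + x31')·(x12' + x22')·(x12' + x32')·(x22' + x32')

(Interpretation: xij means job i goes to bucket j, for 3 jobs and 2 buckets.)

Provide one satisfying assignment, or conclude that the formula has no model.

UNSATISFIABLE

Suppose x11 = 1.
Unit clause (x21') forces x21 = 0.
Unit clause (x22) forces x22 = 1.
Unit clause (x31') forces x31 = 0.
Unit clause (x32) forces x32 = 1.
But (x32') is also a unit clause — contradiction.
Undo x11 and try x11 = 0.
Unit clause (x12) forces x12 = 1.
Unit clause (x22') forces x22 = 0.
Unit clause (x21) forces x21 = 1.
Unit clause (x31') forces x31 = 0.
Unit clause (x32) forces x32 = 1.
But (x32') is also a unit clause — contradiction.
Neither x11 = 1 nor x11 = 0 works.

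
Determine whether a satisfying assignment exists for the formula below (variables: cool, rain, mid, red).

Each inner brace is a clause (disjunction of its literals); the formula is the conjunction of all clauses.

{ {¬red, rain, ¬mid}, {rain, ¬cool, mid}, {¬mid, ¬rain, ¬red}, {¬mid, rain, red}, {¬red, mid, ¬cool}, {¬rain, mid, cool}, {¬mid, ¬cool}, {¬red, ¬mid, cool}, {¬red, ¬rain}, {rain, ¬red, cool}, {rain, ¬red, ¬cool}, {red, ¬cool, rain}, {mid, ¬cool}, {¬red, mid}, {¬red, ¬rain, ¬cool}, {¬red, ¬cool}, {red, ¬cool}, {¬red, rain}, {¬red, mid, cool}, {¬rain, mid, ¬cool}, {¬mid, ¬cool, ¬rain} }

Yes, satisfiable

Case mid = True:
From the singleton clause (¬cool), cool = False.
From the singleton clause (¬red), red = False.
From the singleton clause (rain), rain = True.
This assignment satisfies each clause.
A satisfying assignment: cool ↦ False; rain ↦ True; mid ↦ True; red ↦ False.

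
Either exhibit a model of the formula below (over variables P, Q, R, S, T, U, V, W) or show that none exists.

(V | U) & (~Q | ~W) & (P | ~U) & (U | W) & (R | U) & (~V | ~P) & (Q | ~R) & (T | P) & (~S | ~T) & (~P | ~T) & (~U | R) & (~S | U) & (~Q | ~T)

P: 1,  Q: 1,  R: 1,  S: 1,  T: 0,  U: 1,  V: 0,  W: 0

Branch on V: set V = 0.
Unit clause (U) forces U = 1.
Unit clause (P) forces P = 1.
Unit clause (~T) forces T = 0.
Unit clause (R) forces R = 1.
Unit clause (Q) forces Q = 1.
Unit clause (~W) forces W = 0.
Every clause is now satisfied; S is unconstrained.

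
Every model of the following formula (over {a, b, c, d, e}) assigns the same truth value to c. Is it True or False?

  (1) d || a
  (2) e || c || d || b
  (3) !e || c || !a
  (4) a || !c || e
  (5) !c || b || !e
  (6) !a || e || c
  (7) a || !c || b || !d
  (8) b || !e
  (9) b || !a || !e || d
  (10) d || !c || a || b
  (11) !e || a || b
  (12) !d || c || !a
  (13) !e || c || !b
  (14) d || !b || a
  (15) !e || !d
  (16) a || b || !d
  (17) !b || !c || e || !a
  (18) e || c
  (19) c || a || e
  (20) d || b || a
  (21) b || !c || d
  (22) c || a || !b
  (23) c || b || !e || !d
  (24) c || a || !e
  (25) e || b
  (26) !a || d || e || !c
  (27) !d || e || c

True

Suppose c = false.
Unit clause (e) forces e = true.
Unit clause (!a) forces a = false.
Now (a) is unsatisfied and unit — conflict.
So every satisfying assignment has c = True.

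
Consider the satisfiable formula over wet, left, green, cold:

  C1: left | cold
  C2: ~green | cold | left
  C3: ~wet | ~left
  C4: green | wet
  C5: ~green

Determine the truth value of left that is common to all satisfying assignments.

False

Suppose left = 1.
From the singleton clause (~wet), wet = 0.
From the singleton clause (green), green = 1.
Now (~green) is unsatisfied and unit — conflict.
So every satisfying assignment has left = False.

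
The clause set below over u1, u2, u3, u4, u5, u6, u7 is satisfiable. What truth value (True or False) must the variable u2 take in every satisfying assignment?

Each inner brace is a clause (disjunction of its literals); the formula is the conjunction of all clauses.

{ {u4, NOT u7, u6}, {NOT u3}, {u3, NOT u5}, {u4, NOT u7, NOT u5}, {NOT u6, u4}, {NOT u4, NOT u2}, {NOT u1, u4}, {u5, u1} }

False

Suppose u2 = true.
(NOT u3) alone gives u3 = false.
(NOT u5) alone gives u5 = false.
(NOT u4) alone gives u4 = false.
(NOT u6) alone gives u6 = false.
(NOT u7) alone gives u7 = false.
(NOT u1) alone gives u1 = false.
But (u1) is also a unit clause — contradiction.
So every satisfying assignment has u2 = False.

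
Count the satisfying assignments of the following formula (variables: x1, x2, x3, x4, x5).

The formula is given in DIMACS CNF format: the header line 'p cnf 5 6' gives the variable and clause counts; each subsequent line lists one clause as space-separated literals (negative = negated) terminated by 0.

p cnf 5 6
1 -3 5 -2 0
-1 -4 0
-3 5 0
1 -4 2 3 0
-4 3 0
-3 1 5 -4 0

There are 2^5 = 32 truth assignments over (x1, x2, x3, x4, x5).
Split on x5. With x5 = True, the clauses containing x5 are satisfied and ¬x5 drops from the rest; 10 of the 2^4 = 16 assignments to the other variables satisfy what remains.
With x5 = False, by the same count on the reduced clause set, 4 assignments work.
(One model: x1=F, x2=F, x3=F, x4=F, x5=F.)
Total: 10 + 4 = 14.

14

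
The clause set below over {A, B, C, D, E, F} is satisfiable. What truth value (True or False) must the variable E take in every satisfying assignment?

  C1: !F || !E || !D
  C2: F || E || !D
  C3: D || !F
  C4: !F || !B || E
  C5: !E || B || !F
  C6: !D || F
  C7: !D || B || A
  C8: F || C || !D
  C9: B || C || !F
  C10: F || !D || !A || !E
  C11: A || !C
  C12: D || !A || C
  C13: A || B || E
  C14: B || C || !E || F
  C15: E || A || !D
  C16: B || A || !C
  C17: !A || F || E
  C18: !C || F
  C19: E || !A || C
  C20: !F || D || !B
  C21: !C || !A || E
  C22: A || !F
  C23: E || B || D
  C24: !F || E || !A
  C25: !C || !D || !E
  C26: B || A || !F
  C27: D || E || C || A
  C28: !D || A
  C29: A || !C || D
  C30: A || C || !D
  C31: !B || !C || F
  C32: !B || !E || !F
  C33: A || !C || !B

Suppose E = false.
Case F = true:
(D) alone gives D = true.
(!B) alone gives B = false.
(A) alone gives A = true.
That conflicts with the unit clause (!A).
Undo F and try F = false.
(!D) alone gives D = false.
(!A) alone gives A = false.
(!C) alone gives C = false.
That conflicts with the unit clause (C).
Neither F = true nor F = false works.
So every satisfying assignment has E = True.

True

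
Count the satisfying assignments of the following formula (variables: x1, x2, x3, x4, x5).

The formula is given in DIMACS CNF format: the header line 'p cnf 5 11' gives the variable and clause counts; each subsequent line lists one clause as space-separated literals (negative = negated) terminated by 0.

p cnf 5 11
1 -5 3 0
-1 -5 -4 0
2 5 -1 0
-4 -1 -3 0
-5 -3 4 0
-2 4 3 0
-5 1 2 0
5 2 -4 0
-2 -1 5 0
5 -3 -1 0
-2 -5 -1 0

7

There are 2^5 = 32 truth assignments over (x1, x2, x3, x4, x5).
Split on x3. With x3 = True, the clauses containing x3 are satisfied and ¬x3 drops from the rest; 4 of the 2^4 = 16 assignments to the other variables satisfy what remains.
With x3 = False, by the same count on the reduced clause set, 3 assignments work.
(One model: x1=F, x2=F, x3=F, x4=F, x5=F.)
Total: 4 + 3 = 7.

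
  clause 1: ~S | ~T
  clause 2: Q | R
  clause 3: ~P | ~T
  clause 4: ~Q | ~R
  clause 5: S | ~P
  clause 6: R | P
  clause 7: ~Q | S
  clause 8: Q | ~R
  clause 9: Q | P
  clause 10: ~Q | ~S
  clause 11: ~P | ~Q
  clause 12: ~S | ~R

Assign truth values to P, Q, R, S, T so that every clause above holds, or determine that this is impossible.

UNSATISFIABLE

Branch on S: set S = 0.
(~P) alone gives P = 0.
(R) alone gives R = 1.
(~Q) alone gives Q = 0.
But (Q) is also a unit clause — contradiction.
Undo S and try S = 1.
(~T) alone gives T = 0.
(~Q) alone gives Q = 0.
(R) alone gives R = 1.
But (~R) is also a unit clause — contradiction.
Neither S = 1 nor S = 0 works.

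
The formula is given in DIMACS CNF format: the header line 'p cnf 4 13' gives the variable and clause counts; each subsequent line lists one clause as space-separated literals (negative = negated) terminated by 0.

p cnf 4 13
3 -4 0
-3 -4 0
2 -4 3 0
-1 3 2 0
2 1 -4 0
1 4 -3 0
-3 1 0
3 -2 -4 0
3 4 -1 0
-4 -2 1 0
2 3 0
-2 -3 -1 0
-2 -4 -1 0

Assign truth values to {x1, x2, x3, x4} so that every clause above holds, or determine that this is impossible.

Suppose x3 = True.
(¬x4) alone gives x4 = False.
(x1) alone gives x1 = True.
(¬x2) alone gives x2 = False.
All clauses are satisfied.

x1: True,  x2: False,  x3: True,  x4: False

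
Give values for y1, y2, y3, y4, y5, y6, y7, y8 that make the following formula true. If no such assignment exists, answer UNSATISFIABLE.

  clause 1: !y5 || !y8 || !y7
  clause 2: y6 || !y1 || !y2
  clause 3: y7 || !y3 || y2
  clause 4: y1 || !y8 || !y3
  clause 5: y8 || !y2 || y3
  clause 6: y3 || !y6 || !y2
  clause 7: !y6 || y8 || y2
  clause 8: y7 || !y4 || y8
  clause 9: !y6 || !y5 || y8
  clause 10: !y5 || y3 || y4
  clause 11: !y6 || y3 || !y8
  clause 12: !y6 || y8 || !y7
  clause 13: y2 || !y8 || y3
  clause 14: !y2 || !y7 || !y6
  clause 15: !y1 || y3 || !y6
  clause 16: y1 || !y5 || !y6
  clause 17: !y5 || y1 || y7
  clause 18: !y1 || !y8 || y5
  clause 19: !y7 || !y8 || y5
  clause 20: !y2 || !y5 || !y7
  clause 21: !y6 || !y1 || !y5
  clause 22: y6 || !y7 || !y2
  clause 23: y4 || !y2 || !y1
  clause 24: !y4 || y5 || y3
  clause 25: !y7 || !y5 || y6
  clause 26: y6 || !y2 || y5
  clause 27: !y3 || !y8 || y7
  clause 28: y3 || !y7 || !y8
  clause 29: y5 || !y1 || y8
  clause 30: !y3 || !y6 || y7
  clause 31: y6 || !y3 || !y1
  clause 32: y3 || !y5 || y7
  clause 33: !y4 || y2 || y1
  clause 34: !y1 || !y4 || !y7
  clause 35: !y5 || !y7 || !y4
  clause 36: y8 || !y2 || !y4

Branch on y5: set y5 = false.
Branch on y1: set y1 = false.
Branch on y8: set y8 = false.
Branch on y2: set y2 = false.
The clause (!y6) is unit, so y6 = false.
The clause (!y4) is unit, so y4 = false.
Branch on y7: set y7 = true.
Every clause is now satisfied; y3 is unconstrained.

y1: false, y2: false, y3: false, y4: false, y5: false, y6: false, y7: true, y8: false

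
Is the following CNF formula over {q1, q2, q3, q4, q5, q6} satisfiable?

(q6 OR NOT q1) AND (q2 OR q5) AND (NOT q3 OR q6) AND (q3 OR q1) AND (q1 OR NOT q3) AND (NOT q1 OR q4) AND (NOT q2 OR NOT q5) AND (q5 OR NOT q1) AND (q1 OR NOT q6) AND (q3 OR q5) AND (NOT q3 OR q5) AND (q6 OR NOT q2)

Yes, satisfiable

Case q6 = true:
The clause (q1) is unit, so q1 = true.
The clause (q4) is unit, so q4 = true.
The clause (q5) is unit, so q5 = true.
The clause (NOT q2) is unit, so q2 = false.
All clauses hold; q3 can take either value.
A satisfying assignment: q1 ↦ true; q2 ↦ false; q3 ↦ true; q4 ↦ true; q5 ↦ true; q6 ↦ true.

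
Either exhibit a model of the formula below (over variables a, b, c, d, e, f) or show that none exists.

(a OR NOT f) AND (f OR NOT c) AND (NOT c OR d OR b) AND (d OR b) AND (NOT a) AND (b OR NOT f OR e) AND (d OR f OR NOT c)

Unit clause (NOT a) forces a = false.
Unit clause (NOT f) forces f = false.
Unit clause (NOT c) forces c = false.
Suppose d = true.
Every clause is now satisfied; b, e are unconstrained.

a: false, b: false, c: false, d: true, e: false, f: false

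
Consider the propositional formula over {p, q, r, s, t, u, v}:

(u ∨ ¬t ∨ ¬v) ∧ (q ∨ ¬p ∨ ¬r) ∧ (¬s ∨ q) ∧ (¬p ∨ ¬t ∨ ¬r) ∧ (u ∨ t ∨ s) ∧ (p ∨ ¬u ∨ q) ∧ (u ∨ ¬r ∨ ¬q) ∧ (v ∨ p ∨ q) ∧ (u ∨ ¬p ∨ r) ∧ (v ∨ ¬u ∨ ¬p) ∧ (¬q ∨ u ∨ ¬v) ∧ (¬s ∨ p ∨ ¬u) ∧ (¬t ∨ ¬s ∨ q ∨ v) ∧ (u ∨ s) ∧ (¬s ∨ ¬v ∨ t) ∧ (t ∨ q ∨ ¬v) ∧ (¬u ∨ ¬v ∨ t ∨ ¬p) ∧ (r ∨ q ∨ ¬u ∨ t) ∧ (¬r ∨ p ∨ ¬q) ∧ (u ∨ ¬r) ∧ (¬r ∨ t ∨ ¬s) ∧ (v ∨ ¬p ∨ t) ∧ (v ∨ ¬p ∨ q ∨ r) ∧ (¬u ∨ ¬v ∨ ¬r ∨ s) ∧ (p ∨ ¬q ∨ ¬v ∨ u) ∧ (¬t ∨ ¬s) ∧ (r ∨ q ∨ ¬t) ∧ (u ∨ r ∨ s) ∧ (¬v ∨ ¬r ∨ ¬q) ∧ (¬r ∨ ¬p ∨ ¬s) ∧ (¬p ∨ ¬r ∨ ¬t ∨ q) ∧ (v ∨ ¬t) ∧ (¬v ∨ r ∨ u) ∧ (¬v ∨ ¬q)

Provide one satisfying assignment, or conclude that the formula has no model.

Suppose s = False.
From the singleton clause (u), u = True.
Suppose p = False.
From the singleton clause (q), q = True.
From the singleton clause (¬r), r = False.
From the singleton clause (¬v), v = False.
From the singleton clause (¬t), t = False.
This assignment satisfies each clause.

p: False; q: True; r: False; s: False; t: False; u: True; v: False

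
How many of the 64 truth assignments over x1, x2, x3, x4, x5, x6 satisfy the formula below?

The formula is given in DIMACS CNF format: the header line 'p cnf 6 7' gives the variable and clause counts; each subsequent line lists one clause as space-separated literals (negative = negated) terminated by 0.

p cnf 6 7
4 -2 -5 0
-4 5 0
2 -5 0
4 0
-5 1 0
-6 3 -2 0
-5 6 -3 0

There are 2^6 = 64 truth assignments over (x1, x2, x3, x4, x5, x6).
Split on x6. With x6 = True, the clauses containing x6 are satisfied and ¬x6 drops from the rest; 1 of the 2^5 = 32 assignments to the other variables satisfy what remains.
With x6 = False, by the same count on the reduced clause set, 1 assignment works.
(One model: x1=T, x2=T, x3=F, x4=T, x5=T, x6=F.)
Total: 1 + 1 = 2.

2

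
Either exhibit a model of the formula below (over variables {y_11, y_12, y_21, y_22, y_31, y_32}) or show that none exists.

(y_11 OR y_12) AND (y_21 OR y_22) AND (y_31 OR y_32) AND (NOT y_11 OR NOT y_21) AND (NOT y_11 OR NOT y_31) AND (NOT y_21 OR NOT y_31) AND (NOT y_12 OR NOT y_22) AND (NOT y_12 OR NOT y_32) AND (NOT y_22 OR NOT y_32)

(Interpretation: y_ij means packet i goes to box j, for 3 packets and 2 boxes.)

UNSATISFIABLE

Suppose y_11 = true.
The clause (NOT y_21) is unit, so y_21 = false.
The clause (y_22) is unit, so y_22 = true.
The clause (NOT y_31) is unit, so y_31 = false.
The clause (y_32) is unit, so y_32 = true.
But (NOT y_32) is also a unit clause — contradiction.
Backtrack on y_11: now try y_11 = false.
The clause (y_12) is unit, so y_12 = true.
The clause (NOT y_22) is unit, so y_22 = false.
The clause (y_21) is unit, so y_21 = true.
The clause (NOT y_31) is unit, so y_31 = false.
The clause (y_32) is unit, so y_32 = true.
But (NOT y_32) is also a unit clause — contradiction.
Both values of y_11 lead to a conflict.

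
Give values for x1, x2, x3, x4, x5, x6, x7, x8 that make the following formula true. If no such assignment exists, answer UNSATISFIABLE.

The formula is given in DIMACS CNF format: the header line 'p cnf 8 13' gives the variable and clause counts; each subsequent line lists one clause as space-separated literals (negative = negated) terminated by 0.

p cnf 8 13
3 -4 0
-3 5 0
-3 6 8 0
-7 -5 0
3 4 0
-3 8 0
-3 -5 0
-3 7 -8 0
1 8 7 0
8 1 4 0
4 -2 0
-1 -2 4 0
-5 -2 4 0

UNSATISFIABLE

Try x3 = True.
(x5) alone gives x5 = True.
But (¬x5) is also a unit clause — contradiction.
That branch fails; take x3 = False instead.
(¬x4) alone gives x4 = False.
But (x4) is also a unit clause — contradiction.
Both values of x3 lead to a conflict.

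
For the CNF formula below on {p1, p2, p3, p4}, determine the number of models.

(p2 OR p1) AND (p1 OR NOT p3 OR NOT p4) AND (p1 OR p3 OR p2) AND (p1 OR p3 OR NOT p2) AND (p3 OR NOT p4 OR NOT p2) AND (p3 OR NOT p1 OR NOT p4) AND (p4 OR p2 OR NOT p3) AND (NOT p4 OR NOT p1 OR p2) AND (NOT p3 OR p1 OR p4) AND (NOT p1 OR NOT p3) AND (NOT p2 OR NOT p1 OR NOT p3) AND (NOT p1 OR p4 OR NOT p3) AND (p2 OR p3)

There are 2^4 = 16 truth assignments over (p1, p2, p3, p4).
Check each against the 13 clauses (columns in the order p1, p2, p3, p4):
  F F F F  ✗ fails (p2 OR p1)
  F F F T  ✗ fails (p2 OR p1)
  F F T F  ✗ fails (p2 OR p1)
  F F T T  ✗ fails (p2 OR p1)
  F T F F  ✗ fails (p1 OR p3 OR NOT p2)
  F T F T  ✗ fails (p1 OR p3 OR NOT p2)
  F T T F  ✗ fails (NOT p3 OR p1 OR p4)
  F T T T  ✗ fails (p1 OR NOT p3 OR NOT p4)
  T F F F  ✗ fails (p2 OR p3)
  T F F T  ✗ fails (p3 OR NOT p1 OR NOT p4)
  T F T F  ✗ fails (p4 OR p2 OR NOT p3)
  T F T T  ✗ fails (NOT p4 OR NOT p1 OR p2)
  T T F F  ✓ satisfies all
  T T F T  ✗ fails (p3 OR NOT p4 OR NOT p2)
  T T T F  ✗ fails (NOT p1 OR NOT p3)
  T T T T  ✗ fails (NOT p1 OR NOT p3)
1 of the 16 rows is a model.

1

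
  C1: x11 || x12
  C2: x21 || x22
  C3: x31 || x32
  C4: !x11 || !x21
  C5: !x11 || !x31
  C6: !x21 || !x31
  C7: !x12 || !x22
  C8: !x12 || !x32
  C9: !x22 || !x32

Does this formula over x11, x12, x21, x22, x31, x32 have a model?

No, unsatisfiable

Case x11 = true:
From the singleton clause (!x21), x21 = false.
From the singleton clause (x22), x22 = true.
From the singleton clause (!x31), x31 = false.
From the singleton clause (x32), x32 = true.
Now (!x32) is unsatisfied and unit — conflict.
That branch fails; take x11 = false instead.
From the singleton clause (x12), x12 = true.
From the singleton clause (!x22), x22 = false.
From the singleton clause (x21), x21 = true.
From the singleton clause (!x31), x31 = false.
From the singleton clause (x32), x32 = true.
Now (!x32) is unsatisfied and unit — conflict.
Neither x11 = true nor x11 = false works.
No assignment satisfies every clause.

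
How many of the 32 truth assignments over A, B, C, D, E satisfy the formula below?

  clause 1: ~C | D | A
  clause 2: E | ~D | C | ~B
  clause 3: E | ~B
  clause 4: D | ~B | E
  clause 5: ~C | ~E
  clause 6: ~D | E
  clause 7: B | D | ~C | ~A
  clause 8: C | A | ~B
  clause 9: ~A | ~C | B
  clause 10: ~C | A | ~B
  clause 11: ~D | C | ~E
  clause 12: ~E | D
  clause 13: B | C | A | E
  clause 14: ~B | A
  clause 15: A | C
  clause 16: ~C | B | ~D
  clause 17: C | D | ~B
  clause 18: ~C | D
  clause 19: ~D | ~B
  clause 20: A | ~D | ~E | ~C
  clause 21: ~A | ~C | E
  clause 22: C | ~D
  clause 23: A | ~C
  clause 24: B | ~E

1

There are 2^5 = 32 truth assignments over (A, B, C, D, E).
Split on E. With E = 1, the clauses containing E are satisfied and ~E drops from the rest; 0 of the 2^4 = 16 assignments to the other variables satisfy what remains.
With E = 0, by the same count on the reduced clause set, 1 assignment works.
(One model: A=T, B=F, C=F, D=F, E=F.)
Total: 0 + 1 = 1.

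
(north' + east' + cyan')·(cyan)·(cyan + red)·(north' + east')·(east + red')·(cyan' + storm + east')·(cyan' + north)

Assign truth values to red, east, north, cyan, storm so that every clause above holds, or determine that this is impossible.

Unit clause (cyan) forces cyan = 1.
Unit clause (north) forces north = 1.
Unit clause (east') forces east = 0.
Unit clause (red') forces red = 0.
No clause remains; storm is free.

red=0; east=0; north=1; cyan=1; storm=1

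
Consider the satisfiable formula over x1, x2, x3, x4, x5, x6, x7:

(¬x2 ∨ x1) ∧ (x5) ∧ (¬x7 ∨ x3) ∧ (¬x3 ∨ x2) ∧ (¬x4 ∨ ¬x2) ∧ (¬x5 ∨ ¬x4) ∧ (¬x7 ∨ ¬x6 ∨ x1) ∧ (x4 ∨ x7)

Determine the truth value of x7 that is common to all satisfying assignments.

True

Suppose x7 = False.
From the singleton clause (x5), x5 = True.
From the singleton clause (¬x4), x4 = False.
Now (x4) is unsatisfied and unit — conflict.
So every satisfying assignment has x7 = True.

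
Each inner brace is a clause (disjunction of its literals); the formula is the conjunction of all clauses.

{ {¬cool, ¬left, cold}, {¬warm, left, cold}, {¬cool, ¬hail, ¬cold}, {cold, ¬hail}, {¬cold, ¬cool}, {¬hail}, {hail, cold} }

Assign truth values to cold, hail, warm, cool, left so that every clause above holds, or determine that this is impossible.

Unit clause (¬hail) forces hail = False.
Unit clause (cold) forces cold = True.
Unit clause (¬cool) forces cool = False.
No clause remains; warm, left are free.

cold=True,  hail=False,  warm=False,  cool=False,  left=True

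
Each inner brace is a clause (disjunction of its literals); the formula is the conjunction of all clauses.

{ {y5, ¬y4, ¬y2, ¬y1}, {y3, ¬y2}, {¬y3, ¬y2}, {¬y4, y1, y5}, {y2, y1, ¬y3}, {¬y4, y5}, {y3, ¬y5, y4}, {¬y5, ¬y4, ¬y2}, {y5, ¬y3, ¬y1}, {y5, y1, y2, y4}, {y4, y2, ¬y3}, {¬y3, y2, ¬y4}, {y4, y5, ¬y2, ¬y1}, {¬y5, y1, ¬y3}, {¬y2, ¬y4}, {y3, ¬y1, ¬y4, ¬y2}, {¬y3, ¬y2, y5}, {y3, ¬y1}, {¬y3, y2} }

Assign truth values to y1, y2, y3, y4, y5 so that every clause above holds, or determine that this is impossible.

Case y3 = False:
Unit clause (¬y2) forces y2 = False.
Unit clause (¬y1) forces y1 = False.
Case y4 = True:
Unit clause (y5) forces y5 = True.
All clauses are satisfied.

y1=False, y2=False, y3=False, y4=True, y5=True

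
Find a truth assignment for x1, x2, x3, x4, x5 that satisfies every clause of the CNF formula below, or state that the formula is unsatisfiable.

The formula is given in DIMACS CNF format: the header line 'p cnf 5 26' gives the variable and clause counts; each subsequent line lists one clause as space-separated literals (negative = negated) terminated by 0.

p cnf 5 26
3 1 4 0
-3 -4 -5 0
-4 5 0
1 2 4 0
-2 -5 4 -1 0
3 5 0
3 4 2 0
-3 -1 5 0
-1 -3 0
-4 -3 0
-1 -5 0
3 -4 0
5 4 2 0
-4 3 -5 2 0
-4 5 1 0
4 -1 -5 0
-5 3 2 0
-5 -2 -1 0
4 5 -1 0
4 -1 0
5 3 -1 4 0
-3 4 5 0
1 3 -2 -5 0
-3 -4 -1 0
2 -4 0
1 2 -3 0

Case x4 = False:
From the singleton clause (¬x1), x1 = False.
From the singleton clause (x3), x3 = True.
From the singleton clause (x2), x2 = True.
From the singleton clause (x5), x5 = True.
All clauses are satisfied.

x1: False; x2: True; x3: True; x4: False; x5: True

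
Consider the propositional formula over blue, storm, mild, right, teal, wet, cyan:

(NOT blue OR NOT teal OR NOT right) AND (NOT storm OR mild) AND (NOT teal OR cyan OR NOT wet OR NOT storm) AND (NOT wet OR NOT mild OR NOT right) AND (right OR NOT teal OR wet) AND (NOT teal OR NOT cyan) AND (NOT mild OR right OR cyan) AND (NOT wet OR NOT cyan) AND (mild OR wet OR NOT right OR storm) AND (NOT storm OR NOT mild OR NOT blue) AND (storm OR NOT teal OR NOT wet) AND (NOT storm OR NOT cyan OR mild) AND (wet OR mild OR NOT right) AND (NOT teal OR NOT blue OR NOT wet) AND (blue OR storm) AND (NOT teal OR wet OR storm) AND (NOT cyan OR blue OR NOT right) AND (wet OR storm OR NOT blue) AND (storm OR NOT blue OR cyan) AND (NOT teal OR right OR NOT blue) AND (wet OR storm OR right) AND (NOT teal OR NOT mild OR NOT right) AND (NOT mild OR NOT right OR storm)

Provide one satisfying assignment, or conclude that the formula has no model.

blue ↦ false,  storm ↦ true,  mild ↦ true,  right ↦ false,  teal ↦ false,  wet ↦ false,  cyan ↦ true

Branch on storm: set storm = true.
(mild) alone gives mild = true.
(NOT blue) alone gives blue = false.
Branch on wet: set wet = false.
Branch on right: set right = false.
(NOT teal) alone gives teal = false.
(cyan) alone gives cyan = true.
Every clause now holds.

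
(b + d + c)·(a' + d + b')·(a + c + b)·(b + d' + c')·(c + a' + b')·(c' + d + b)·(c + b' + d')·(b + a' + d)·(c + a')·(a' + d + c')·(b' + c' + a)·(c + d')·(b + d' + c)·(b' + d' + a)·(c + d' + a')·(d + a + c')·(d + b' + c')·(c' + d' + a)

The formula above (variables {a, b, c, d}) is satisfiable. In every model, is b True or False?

True

Suppose b = 0.
Try d = 1.
Unit clause (c') forces c = 0.
But (c) is also a unit clause — contradiction.
Undo d and try d = 0.
Unit clause (c) forces c = 1.
But (c') is also a unit clause — contradiction.
Neither d = 1 nor d = 0 works.
So every satisfying assignment has b = True.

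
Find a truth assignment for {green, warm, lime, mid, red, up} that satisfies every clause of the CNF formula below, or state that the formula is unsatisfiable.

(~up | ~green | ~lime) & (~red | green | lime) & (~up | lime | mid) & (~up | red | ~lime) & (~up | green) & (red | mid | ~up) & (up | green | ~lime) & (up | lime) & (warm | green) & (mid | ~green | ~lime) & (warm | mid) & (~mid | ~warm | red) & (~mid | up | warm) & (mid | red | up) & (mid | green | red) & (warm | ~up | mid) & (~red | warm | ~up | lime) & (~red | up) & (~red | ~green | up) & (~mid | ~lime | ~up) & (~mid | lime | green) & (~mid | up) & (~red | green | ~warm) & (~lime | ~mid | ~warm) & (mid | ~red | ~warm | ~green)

Case up = 1:
The clause (green) is unit, so green = 1.
The clause (~lime) is unit, so lime = 0.
The clause (mid) is unit, so mid = 1.
Case warm = 1:
The clause (red) is unit, so red = 1.
This assignment satisfies each clause.

green ↦ 1; warm ↦ 1; lime ↦ 0; mid ↦ 1; red ↦ 1; up ↦ 1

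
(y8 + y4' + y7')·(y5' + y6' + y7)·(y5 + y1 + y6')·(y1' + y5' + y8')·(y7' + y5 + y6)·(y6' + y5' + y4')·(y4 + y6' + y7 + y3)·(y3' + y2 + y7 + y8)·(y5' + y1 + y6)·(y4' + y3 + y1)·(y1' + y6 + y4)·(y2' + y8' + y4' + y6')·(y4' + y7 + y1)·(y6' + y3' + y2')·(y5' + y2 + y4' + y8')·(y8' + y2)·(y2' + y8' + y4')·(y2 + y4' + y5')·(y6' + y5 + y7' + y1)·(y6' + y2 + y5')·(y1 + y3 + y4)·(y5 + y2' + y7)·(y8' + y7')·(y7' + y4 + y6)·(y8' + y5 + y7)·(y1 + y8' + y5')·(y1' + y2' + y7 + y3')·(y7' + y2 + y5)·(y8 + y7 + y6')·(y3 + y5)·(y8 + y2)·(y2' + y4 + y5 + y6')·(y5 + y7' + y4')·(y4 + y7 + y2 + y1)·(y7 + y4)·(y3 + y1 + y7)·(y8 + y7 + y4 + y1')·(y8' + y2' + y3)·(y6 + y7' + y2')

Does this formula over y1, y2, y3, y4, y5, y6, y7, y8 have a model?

Yes

Branch on y8: set y8 = 0.
Unit clause (y2) forces y2 = 1.
Branch on y4: set y4 = 0.
Unit clause (y7) forces y7 = 1.
Unit clause (y6) forces y6 = 1.
Unit clause (y3') forces y3 = 0.
Unit clause (y1) forces y1 = 1.
Unit clause (y5) forces y5 = 1.
Every clause now holds.
A satisfying assignment: y1 ↦ 1,  y2 ↦ 1,  y3 ↦ 0,  y4 ↦ 0,  y5 ↦ 1,  y6 ↦ 1,  y7 ↦ 1,  y8 ↦ 0.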